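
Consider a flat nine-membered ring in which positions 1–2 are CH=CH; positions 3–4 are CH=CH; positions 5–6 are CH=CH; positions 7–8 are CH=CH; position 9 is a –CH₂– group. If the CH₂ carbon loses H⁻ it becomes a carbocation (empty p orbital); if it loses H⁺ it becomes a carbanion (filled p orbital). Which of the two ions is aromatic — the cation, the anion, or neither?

The anion

Both ions have a continuous loop of p orbitals — each ring atom is sp².
Cation: 4 × 2 + 0 = 8 π electrons → 4(2), antiaromatic.
Anion: 4 × 2 + 2 = 10 π electrons → 4(2)+2, aromatic.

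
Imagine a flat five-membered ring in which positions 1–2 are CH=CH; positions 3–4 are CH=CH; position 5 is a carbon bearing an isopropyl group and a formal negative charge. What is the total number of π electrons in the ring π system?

The p orbitals form a continuous loop: each doubly-bonded ring atom is sp² with one p-orbital electron; the carbanion's lone pair occupies the p orbital. The ring is fully conjugated.
Tallying contributions gives 2 × 2 = 4 from the double-bond units + 2 from the C(isopropyl)(-) atom = 6.

6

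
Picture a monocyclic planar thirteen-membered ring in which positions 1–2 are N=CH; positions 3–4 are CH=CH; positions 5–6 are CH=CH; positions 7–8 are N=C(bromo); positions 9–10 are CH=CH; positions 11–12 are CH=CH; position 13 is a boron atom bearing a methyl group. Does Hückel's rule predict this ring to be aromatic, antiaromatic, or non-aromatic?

Antiaromatic

All ring atoms are sp² and supply a p orbital to the ring (each doubly-bonded ring atom is sp² with one p-orbital electron; each sp² =N– keeps its lone pair in-plane and puts one electron into the π system; the boron has an empty p orbital); the conjugation is uninterrupted.
Tallying contributions gives 6 × 2 = 12 from the double-bond units + 0 from the B(methyl) atom = 12.
12 = 4(3); a planar, fully conjugated 4n system is antiaromatic.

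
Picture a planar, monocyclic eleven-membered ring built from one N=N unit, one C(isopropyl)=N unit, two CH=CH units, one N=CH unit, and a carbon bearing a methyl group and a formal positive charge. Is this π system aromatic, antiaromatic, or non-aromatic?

Every ring atom contributes a p orbital perpendicular to the ring (the double-bond atoms are sp², each contributing one p electron; the doubly-bonded nitrogens are pyridine-type — their lone pairs lie in the ring plane, leaving one electron in the p orbital; the carbocation has an empty p orbital), so the π system is cyclic and fully conjugated.
Tallying contributions gives 5 × 2 = 10 from the double-bond units + 0 from the C(methyl)(+) atom = 10.
With 10 π electrons (n = 2), the Hückel 4n+2 condition holds.

Aromatic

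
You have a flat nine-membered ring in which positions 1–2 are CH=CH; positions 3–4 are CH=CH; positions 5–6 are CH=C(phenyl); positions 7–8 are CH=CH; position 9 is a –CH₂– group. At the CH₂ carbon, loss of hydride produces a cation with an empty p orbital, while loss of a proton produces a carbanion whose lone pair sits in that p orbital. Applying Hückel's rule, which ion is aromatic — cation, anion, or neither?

The anion

Both ions have a continuous loop of p orbitals — each ring atom is sp².
Cation: 4 × 2 + 0 = 8 π electrons → 4(2), antiaromatic.
Anion: 4 × 2 + 2 = 10 π electrons → 4(2)+2, aromatic.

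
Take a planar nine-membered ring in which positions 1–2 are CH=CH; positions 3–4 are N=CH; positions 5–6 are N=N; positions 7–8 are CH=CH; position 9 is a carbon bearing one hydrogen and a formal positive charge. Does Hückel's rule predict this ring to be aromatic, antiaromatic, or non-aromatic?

The p orbitals form a continuous loop: each doubly-bonded ring atom is sp² with one p-orbital electron; each =N– nitrogen is pyridine-type (lone pair in the sp² plane, one electron in the p orbital); the carbocation has an empty p orbital. The ring is fully conjugated.
Counting π electrons: 4 × 2 = 8 from the double-bond units + 0 from the CH(+) atom = 8.
8 = 4(2); a planar, fully conjugated 4n system is antiaromatic.

Antiaromatic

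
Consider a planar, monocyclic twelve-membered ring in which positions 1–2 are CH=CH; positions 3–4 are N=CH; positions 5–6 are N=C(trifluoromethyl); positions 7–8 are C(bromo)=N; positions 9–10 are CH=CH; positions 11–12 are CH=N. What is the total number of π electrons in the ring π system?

Every ring atom contributes a p orbital perpendicular to the ring (each doubly-bonded ring atom is sp² with one p-orbital electron; the doubly-bonded nitrogens are pyridine-type — their lone pairs lie in the ring plane, leaving one electron in the p orbital), so the π system is cyclic and fully conjugated.
π-electron count: 6 × 2 = 12 from the 6 double-bond units.

12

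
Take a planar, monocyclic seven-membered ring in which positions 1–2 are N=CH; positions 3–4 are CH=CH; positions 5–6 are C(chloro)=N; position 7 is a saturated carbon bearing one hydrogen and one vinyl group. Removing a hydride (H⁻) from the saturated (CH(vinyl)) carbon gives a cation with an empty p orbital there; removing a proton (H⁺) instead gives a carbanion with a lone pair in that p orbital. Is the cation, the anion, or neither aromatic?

In either ion the ring is fully conjugated: every atom, including the new sp² carbon, supplies a p orbital.
Cation: 3 × 2 + 0 = 6 π electrons → 4(1)+2, aromatic.
Anion: 3 × 2 + 2 = 8 π electrons → 4(2), antiaromatic.

The cation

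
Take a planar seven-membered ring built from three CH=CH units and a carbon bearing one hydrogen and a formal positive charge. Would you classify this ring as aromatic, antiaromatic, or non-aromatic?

All ring atoms are sp² and supply a p orbital to the ring (each doubly-bonded ring atom is sp² with one p-orbital electron; the carbocation has an empty p orbital); the conjugation is uninterrupted.
Tallying contributions gives 3 × 2 = 6 from the double-bond units + 0 from the CH(+) atom = 6.
6 = 4(1) + 2, which satisfies Hückel's 4n+2 rule.
(The species described is the tropylium cation.)

Aromatic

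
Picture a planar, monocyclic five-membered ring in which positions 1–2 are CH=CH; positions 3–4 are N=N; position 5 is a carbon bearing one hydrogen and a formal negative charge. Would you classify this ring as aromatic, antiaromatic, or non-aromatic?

The p orbitals form a continuous loop: every atom in a ring double bond is sp² and brings one electron to the p orbital; each sp² =N– keeps its lone pair in-plane and puts one electron into the π system; the carbanion's lone pair occupies the p orbital. The ring is fully conjugated.
Tallying contributions gives 2 × 2 = 4 from the double-bond units + 2 from the CH(-) atom = 6.
That gives a 4n+2 count (6, n = 1).

Aromatic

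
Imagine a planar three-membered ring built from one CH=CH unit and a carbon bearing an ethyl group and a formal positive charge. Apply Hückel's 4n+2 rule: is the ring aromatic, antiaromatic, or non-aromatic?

Aromatic

All ring atoms are sp² and supply a p orbital to the ring (each doubly-bonded ring atom is sp² with one p-orbital electron; the carbocation has an empty p orbital); the conjugation is uninterrupted.
Adding the contributions, 1 × 2 = 2 from the double-bond unit + 0 from the C(ethyl)(+) atom = 2.
With 2 π electrons (n = 0), the Hückel 4n+2 condition holds.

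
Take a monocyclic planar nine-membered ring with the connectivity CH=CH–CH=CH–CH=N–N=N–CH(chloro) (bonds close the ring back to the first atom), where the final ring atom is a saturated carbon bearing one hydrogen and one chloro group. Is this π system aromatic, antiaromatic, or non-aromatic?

The CH(chloro) carbon is saturated: that saturated carbon is sp³ and has no p orbital in the ring π system. Conjugation is not continuous around the ring.
Without a continuous loop of overlapping p orbitals the Hückel electron count never comes into play.

Non-aromatic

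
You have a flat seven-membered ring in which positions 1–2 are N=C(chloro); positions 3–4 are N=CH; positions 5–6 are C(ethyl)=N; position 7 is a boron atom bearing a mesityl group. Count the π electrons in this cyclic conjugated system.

The p orbitals form a continuous loop: every atom in a ring double bond is sp² and brings one electron to the p orbital; each =N– nitrogen is pyridine-type (lone pair in the sp² plane, one electron in the p orbital); the boron has an empty p orbital. The ring is fully conjugated.
Tallying contributions gives 3 × 2 = 6 from the double-bond units + 0 from the B(mesityl) atom = 6.

6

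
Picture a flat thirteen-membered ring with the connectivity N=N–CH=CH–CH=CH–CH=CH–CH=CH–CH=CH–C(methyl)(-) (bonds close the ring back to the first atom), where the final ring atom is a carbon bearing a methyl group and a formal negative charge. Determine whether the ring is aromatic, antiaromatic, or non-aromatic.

Check conjugation: the double-bond atoms are sp², each contributing one p electron; the doubly-bonded nitrogens are pyridine-type — their lone pairs lie in the ring plane, leaving one electron in the p orbital; the carbanion's lone pair occupies the p orbital — every position has a p orbital, so the cyclic π system is continuous.
π-electron count: 6 × 2 = 12 from the double-bond units + 2 from the C(methyl)(-) atom = 14.
With 14 π electrons (n = 3), the Hückel 4n+2 condition holds.

Aromatic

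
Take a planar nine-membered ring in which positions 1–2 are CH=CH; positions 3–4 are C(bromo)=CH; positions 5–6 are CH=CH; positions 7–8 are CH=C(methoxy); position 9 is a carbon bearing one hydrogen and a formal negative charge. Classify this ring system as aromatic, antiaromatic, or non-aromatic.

Aromatic

Every ring atom contributes a p orbital perpendicular to the ring (the double-bond atoms are sp², each contributing one p electron; the carbanion's lone pair occupies the p orbital), so the π system is cyclic and fully conjugated.
π-electron count: 4 × 2 = 8 from the double-bond units + 2 from the CH(-) atom = 10.
That gives a 4n+2 count (10, n = 2).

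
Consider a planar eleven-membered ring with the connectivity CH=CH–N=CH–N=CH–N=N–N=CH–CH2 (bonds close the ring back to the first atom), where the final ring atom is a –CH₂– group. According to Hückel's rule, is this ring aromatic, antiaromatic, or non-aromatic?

Non-aromatic

The CH2 carbon is saturated: the tetrahedral CH₂ carbon is sp³ and has no p orbital in the ring π system. Conjugation is not continuous around the ring.
A ring that is not fully conjugated cannot be aromatic or antiaromatic regardless of its π-electron count.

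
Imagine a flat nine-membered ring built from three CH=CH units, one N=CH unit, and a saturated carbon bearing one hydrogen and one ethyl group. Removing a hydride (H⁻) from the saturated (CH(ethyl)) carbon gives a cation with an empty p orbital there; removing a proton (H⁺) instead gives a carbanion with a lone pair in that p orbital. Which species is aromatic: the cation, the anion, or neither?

Both ions have a continuous loop of p orbitals — each ring atom is sp².
Cation: 4 × 2 + 0 = 8 π electrons → 4(2), antiaromatic.
Anion: 4 × 2 + 2 = 10 π electrons → 4(2)+2, aromatic.

The anion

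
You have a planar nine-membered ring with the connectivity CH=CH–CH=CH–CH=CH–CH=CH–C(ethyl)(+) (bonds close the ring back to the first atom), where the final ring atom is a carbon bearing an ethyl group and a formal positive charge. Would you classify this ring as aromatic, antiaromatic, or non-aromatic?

Antiaromatic

Every ring atom contributes a p orbital perpendicular to the ring (each doubly-bonded ring atom is sp² with one p-orbital electron; the carbocation has an empty p orbital), so the π system is cyclic and fully conjugated.
Adding the contributions, 4 × 2 = 8 from the double-bond units + 0 from the C(ethyl)(+) atom = 8.
8 is a 4n count (n = 2), so the planar conjugated ring is antiaromatic.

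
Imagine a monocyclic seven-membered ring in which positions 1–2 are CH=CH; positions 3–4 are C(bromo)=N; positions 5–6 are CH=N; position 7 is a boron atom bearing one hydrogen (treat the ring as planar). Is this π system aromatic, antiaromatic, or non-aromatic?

All ring atoms are sp² and supply a p orbital to the ring (each doubly-bonded ring atom is sp² with one p-orbital electron; each sp² =N– keeps its lone pair in-plane and puts one electron into the π system; the boron has an empty p orbital); the conjugation is uninterrupted.
π-electron count: 3 × 2 = 6 from the double-bond units + 0 from the BH atom = 6.
That gives a 4n+2 count (6, n = 1).

Aromatic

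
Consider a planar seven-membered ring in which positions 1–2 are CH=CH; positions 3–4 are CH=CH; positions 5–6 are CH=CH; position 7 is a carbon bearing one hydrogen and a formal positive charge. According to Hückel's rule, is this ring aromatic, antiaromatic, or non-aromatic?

Every ring atom contributes a p orbital perpendicular to the ring (each doubly-bonded ring atom is sp² with one p-orbital electron; the carbocation has an empty p orbital), so the π system is cyclic and fully conjugated.
Counting π electrons: 3 × 2 = 6 from the double-bond units + 0 from the CH(+) atom = 6.
That gives a 4n+2 count (6, n = 1).

Aromatic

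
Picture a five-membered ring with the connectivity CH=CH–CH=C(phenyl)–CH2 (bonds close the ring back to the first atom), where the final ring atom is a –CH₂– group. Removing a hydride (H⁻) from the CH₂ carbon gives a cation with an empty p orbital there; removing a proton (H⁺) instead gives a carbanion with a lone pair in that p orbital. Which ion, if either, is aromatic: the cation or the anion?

Both ions have a continuous loop of p orbitals — each ring atom is sp².
Cation: 2 × 2 + 0 = 4 π electrons → 4(1), antiaromatic.
Anion: 2 × 2 + 2 = 6 π electrons → 4(1)+2, aromatic.

The anion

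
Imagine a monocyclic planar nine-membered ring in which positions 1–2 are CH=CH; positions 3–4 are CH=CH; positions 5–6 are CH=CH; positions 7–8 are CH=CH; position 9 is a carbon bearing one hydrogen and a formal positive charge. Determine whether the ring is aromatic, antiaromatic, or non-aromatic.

The p orbitals form a continuous loop: each doubly-bonded ring atom is sp² with one p-orbital electron; the carbocation has an empty p orbital. The ring is fully conjugated.
Counting π electrons: 4 × 2 = 8 from the double-bond units + 0 from the CH(+) atom = 8.
With 8 = 4·2 π electrons, Hückel's rule classifies the planar ring as antiaromatic.

Antiaromatic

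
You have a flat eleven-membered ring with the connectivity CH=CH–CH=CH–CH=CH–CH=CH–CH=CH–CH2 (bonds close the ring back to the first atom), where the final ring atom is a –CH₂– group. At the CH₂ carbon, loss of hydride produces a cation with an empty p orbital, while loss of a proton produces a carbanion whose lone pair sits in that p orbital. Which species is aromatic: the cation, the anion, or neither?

Both ions have a continuous loop of p orbitals — each ring atom is sp².
Cation: 5 × 2 + 0 = 10 π electrons → 4(2)+2, aromatic.
Anion: 5 × 2 + 2 = 12 π electrons → 4(3), antiaromatic.

The cation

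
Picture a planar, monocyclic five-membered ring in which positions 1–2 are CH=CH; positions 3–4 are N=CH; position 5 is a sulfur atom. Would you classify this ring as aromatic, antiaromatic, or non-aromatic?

Every ring atom contributes a p orbital perpendicular to the ring (the double-bond atoms are sp², each contributing one p electron; each =N– nitrogen is pyridine-type (lone pair in the sp² plane, one electron in the p orbital); the sulfur donates one lone pair from its p orbital), so the π system is cyclic and fully conjugated.
Tallying contributions gives 2 × 2 = 4 from the double-bond units + 2 from the S atom = 6.
That gives a 4n+2 count (6, n = 1).

Aromatic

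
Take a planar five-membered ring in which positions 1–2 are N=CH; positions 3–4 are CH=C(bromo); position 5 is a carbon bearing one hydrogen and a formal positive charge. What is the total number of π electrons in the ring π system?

All ring atoms are sp² and supply a p orbital to the ring (each doubly-bonded ring atom is sp² with one p-orbital electron; the doubly-bonded nitrogens are pyridine-type — their lone pairs lie in the ring plane, leaving one electron in the p orbital; the carbocation has an empty p orbital); the conjugation is uninterrupted.
Adding the contributions, 2 × 2 = 4 from the double-bond units + 0 from the CH(+) atom = 4.

4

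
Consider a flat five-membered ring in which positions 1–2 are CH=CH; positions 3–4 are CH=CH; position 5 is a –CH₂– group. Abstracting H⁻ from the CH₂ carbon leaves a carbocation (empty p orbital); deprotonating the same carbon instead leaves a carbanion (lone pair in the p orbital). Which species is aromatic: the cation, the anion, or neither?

The anion

Both ions have a continuous loop of p orbitals — each ring atom is sp².
Cation: 2 × 2 + 0 = 4 π electrons → 4(1), antiaromatic.
Anion: 2 × 2 + 2 = 6 π electrons → 4(1)+2, aromatic.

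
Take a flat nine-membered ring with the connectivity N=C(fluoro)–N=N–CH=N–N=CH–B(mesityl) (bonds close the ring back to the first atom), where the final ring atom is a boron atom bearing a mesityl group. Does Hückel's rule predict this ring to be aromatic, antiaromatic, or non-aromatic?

The p orbitals form a continuous loop: every atom in a ring double bond is sp² and brings one electron to the p orbital; each sp² =N– keeps its lone pair in-plane and puts one electron into the π system; the boron has an empty p orbital. The ring is fully conjugated.
Counting π electrons: 4 × 2 = 8 from the double-bond units + 0 from the B(mesityl) atom = 8.
With 8 = 4·2 π electrons, Hückel's rule classifies the planar ring as antiaromatic.

Antiaromatic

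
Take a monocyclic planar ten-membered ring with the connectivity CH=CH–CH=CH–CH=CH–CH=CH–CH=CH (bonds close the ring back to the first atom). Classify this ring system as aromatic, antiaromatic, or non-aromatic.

Aromatic

Every ring atom contributes a p orbital perpendicular to the ring (each doubly-bonded ring atom is sp² with one p-orbital electron), so the π system is cyclic and fully conjugated.
Tallying contributions gives 5 × 2 = 10 from the 5 double-bond units.
10 = 4(2) + 2, which satisfies Hückel's 4n+2 rule.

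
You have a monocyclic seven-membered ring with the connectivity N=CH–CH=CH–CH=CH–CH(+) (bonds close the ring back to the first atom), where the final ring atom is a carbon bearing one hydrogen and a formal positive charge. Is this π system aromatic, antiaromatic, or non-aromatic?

Aromatic

The p orbitals form a continuous loop: each doubly-bonded ring atom is sp² with one p-orbital electron; the doubly-bonded nitrogens are pyridine-type — their lone pairs lie in the ring plane, leaving one electron in the p orbital; the carbocation has an empty p orbital. The ring is fully conjugated.
Tallying contributions gives 3 × 2 = 6 from the double-bond units + 0 from the CH(+) atom = 6.
Since 6 = 4·1 + 2, the ring meets the 4n+2 criterion.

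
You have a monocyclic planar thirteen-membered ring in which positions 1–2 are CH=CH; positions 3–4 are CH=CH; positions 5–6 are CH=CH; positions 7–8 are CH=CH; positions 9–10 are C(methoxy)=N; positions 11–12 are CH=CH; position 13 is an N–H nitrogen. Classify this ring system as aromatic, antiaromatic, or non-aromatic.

All ring atoms are sp² and supply a p orbital to the ring (each doubly-bonded ring atom is sp² with one p-orbital electron; each =N– nitrogen is pyridine-type (lone pair in the sp² plane, one electron in the p orbital); the pyrrole-type nitrogen donates its lone pair from the p orbital); the conjugation is uninterrupted.
Tallying contributions gives 6 × 2 = 12 from the double-bond units + 2 from the NH atom = 14.
With 14 π electrons (n = 3), the Hückel 4n+2 condition holds.

Aromatic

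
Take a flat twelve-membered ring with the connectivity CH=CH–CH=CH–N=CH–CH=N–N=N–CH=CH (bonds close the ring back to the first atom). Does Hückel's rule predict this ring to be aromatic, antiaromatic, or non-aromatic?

Antiaromatic

All ring atoms are sp² and supply a p orbital to the ring (each doubly-bonded ring atom is sp² with one p-orbital electron; the doubly-bonded nitrogens are pyridine-type — their lone pairs lie in the ring plane, leaving one electron in the p orbital); the conjugation is uninterrupted.
Adding the contributions, 6 × 2 = 12 from the 6 double-bond units.
A 4n π count (12, n = 3) in a planar conjugated ring means antiaromatic.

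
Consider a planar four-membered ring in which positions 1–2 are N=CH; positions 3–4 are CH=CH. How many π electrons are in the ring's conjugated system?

Every ring atom contributes a p orbital perpendicular to the ring (the double-bond atoms are sp², each contributing one p electron; each =N– nitrogen is pyridine-type (lone pair in the sp² plane, one electron in the p orbital)), so the π system is cyclic and fully conjugated.
Adding the contributions, 2 × 2 = 4 from the 2 double-bond units.

4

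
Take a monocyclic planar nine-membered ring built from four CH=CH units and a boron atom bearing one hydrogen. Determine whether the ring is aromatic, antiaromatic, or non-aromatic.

Antiaromatic

The p orbitals form a continuous loop: the double-bond atoms are sp², each contributing one p electron; the boron has an empty p orbital. The ring is fully conjugated.
Adding the contributions, 4 × 2 = 8 from the double-bond units + 0 from the BH atom = 8.
8 is a 4n count (n = 2), so the planar conjugated ring is antiaromatic.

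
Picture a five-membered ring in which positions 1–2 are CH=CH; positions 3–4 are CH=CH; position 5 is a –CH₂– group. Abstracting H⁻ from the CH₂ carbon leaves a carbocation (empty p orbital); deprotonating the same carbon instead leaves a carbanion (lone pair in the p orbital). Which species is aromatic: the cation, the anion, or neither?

Both ions have a continuous loop of p orbitals — each ring atom is sp².
Cation: 2 × 2 + 0 = 4 π electrons → 4(1), antiaromatic.
Anion: 2 × 2 + 2 = 6 π electrons → 4(1)+2, aromatic.

The anion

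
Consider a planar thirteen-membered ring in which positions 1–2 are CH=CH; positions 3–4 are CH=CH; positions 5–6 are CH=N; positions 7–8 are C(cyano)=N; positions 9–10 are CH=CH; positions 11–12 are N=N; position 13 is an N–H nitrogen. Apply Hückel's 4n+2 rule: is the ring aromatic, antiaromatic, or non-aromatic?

Aromatic

Check conjugation: every atom in a ring double bond is sp² and brings one electron to the p orbital; each sp² =N– keeps its lone pair in-plane and puts one electron into the π system; the pyrrole-type nitrogen donates its lone pair from the p orbital — every position has a p orbital, so the cyclic π system is continuous.
Counting π electrons: 6 × 2 = 12 from the double-bond units + 2 from the NH atom = 14.
14 = 4(3) + 2, which satisfies Hückel's 4n+2 rule.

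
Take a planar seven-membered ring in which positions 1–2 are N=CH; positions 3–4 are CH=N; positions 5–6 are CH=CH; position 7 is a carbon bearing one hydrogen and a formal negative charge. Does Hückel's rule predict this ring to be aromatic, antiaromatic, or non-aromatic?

Antiaromatic

Check conjugation: the double-bond atoms are sp², each contributing one p electron; the doubly-bonded nitrogens are pyridine-type — their lone pairs lie in the ring plane, leaving one electron in the p orbital; the carbanion's lone pair occupies the p orbital — every position has a p orbital, so the cyclic π system is continuous.
Adding the contributions, 3 × 2 = 6 from the double-bond units + 2 from the CH(-) atom = 8.
8 is a 4n count (n = 2), so the planar conjugated ring is antiaromatic.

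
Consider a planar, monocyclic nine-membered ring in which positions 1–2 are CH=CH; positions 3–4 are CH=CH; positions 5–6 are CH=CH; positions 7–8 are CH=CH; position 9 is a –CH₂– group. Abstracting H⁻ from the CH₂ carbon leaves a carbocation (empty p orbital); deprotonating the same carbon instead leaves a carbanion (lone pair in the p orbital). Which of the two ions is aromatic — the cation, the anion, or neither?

The anion

Once that carbon is sp², every ring atom has a p orbital and both ions are fully conjugated.
Cation: 4 × 2 + 0 = 8 π electrons → 4(2), antiaromatic.
Anion: 4 × 2 + 2 = 10 π electrons → 4(2)+2, aromatic.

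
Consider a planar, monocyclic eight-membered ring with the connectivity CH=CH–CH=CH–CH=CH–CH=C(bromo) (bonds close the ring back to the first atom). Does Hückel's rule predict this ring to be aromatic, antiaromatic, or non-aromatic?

Antiaromatic

Check conjugation: every atom in a ring double bond is sp² and brings one electron to the p orbital — every position has a p orbital, so the cyclic π system is continuous.
π-electron count: 4 × 2 = 8 from the 4 double-bond units.
8 is a 4n count (n = 2), so the planar conjugated ring is antiaromatic.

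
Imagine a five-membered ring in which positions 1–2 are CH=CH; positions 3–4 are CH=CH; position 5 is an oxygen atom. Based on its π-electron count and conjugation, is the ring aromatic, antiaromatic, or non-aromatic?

The p orbitals form a continuous loop: the double-bond atoms are sp², each contributing one p electron; the oxygen donates one lone pair from its p orbital. The ring is fully conjugated.
Tallying contributions gives 2 × 2 = 4 from the double-bond units + 2 from the O atom = 6.
That gives a 4n+2 count (6, n = 1).
(This ring is furan.)

Aromatic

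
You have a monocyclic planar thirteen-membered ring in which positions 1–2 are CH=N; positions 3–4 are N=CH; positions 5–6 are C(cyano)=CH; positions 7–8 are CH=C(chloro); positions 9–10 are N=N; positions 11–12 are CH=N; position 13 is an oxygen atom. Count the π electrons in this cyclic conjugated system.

14

All ring atoms are sp² and supply a p orbital to the ring (each doubly-bonded ring atom is sp² with one p-orbital electron; the doubly-bonded nitrogens are pyridine-type — their lone pairs lie in the ring plane, leaving one electron in the p orbital; the oxygen donates one lone pair from its p orbital); the conjugation is uninterrupted.
Adding the contributions, 6 × 2 = 12 from the double-bond units + 2 from the O atom = 14.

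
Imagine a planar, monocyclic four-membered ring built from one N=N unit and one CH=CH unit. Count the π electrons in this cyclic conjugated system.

4

The p orbitals form a continuous loop: every atom in a ring double bond is sp² and brings one electron to the p orbital; each sp² =N– keeps its lone pair in-plane and puts one electron into the π system. The ring is fully conjugated.
Adding the contributions, 2 × 2 = 4 from the 2 double-bond units.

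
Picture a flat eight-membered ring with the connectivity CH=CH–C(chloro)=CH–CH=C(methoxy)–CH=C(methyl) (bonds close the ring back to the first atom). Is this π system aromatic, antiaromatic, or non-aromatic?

All ring atoms are sp² and supply a p orbital to the ring (every atom in a ring double bond is sp² and brings one electron to the p orbital); the conjugation is uninterrupted.
π-electron count: 4 × 2 = 8 from the 4 double-bond units.
8 is a 4n count (n = 2), so the planar conjugated ring is antiaromatic.

Antiaromatic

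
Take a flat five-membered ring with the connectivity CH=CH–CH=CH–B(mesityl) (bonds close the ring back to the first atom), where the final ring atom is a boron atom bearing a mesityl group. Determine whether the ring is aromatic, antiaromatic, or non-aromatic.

Antiaromatic

Check conjugation: every atom in a ring double bond is sp² and brings one electron to the p orbital; the boron has an empty p orbital — every position has a p orbital, so the cyclic π system is continuous.
π-electron count: 2 × 2 = 4 from the double-bond units + 0 from the B(mesityl) atom = 4.
4 = 4(1); a planar, fully conjugated 4n system is antiaromatic.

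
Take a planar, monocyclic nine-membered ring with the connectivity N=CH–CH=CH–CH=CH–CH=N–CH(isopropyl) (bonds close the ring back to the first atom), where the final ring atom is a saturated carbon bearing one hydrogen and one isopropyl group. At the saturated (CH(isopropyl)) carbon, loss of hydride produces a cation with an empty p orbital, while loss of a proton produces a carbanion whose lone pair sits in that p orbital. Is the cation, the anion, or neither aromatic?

Both ions have a continuous loop of p orbitals — each ring atom is sp².
Cation: 4 × 2 + 0 = 8 π electrons → 4(2), antiaromatic.
Anion: 4 × 2 + 2 = 10 π electrons → 4(2)+2, aromatic.

The anion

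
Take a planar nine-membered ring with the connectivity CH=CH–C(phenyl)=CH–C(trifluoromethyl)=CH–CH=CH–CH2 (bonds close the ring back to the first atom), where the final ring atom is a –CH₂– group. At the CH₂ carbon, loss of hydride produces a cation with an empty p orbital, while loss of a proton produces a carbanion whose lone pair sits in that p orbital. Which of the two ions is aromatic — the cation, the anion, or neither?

In both ions every ring atom is sp² and contributes a p orbital, so both rings are fully conjugated.
Cation: 4 × 2 + 0 = 8 π electrons → 4(2), antiaromatic.
Anion: 4 × 2 + 2 = 10 π electrons → 4(2)+2, aromatic.

The anion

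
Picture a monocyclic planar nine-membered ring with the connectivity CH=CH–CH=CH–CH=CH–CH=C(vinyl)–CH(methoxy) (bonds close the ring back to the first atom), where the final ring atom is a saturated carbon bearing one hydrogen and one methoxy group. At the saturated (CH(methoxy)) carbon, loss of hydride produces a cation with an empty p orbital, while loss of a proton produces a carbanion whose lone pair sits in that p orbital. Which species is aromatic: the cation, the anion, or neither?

The anion

Once that carbon is sp², every ring atom has a p orbital and both ions are fully conjugated.
Cation: 4 × 2 + 0 = 8 π electrons → 4(2), antiaromatic.
Anion: 4 × 2 + 2 = 10 π electrons → 4(2)+2, aromatic.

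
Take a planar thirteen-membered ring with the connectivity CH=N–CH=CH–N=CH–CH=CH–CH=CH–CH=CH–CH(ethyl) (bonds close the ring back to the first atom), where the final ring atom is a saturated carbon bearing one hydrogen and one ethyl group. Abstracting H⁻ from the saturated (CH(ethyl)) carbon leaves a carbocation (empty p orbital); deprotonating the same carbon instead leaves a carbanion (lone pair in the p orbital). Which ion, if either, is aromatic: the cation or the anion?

Both ions have a continuous loop of p orbitals — each ring atom is sp².
Cation: 6 × 2 + 0 = 12 π electrons → 4(3), antiaromatic.
Anion: 6 × 2 + 2 = 14 π electrons → 4(3)+2, aromatic.

The anion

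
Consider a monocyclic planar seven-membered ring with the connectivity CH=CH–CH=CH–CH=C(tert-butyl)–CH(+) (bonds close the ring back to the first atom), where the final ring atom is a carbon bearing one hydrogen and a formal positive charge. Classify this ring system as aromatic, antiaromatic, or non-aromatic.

Aromatic

Every ring atom contributes a p orbital perpendicular to the ring (every atom in a ring double bond is sp² and brings one electron to the p orbital; the carbocation has an empty p orbital), so the π system is cyclic and fully conjugated.
Counting π electrons: 3 × 2 = 6 from the double-bond units + 0 from the CH(+) atom = 6.
With 6 π electrons (n = 1), the Hückel 4n+2 condition holds.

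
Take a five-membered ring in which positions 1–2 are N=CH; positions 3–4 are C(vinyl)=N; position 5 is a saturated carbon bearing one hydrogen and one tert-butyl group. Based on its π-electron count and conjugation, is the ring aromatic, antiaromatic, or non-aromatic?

The CH(tert-butyl) position has four σ bonds — that saturated carbon is sp³ and has no p orbital in the ring π system — so the cyclic conjugation is interrupted.
A ring that is not fully conjugated cannot be aromatic or antiaromatic regardless of its π-electron count.

Non-aromatic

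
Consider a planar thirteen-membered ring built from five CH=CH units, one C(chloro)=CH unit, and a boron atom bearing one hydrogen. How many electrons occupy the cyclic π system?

Check conjugation: each doubly-bonded ring atom is sp² with one p-orbital electron; the boron has an empty p orbital — every position has a p orbital, so the cyclic π system is continuous.
Counting π electrons: 6 × 2 = 12 from the double-bond units + 0 from the BH atom = 12.

12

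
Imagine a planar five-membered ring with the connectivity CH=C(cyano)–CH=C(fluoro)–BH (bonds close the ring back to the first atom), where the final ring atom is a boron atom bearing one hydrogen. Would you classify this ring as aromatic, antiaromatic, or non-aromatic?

All ring atoms are sp² and supply a p orbital to the ring (each doubly-bonded ring atom is sp² with one p-orbital electron; the boron has an empty p orbital); the conjugation is uninterrupted.
Counting π electrons: 2 × 2 = 4 from the double-bond units + 0 from the BH atom = 4.
4 = 4(1); a planar, fully conjugated 4n system is antiaromatic.

Antiaromatic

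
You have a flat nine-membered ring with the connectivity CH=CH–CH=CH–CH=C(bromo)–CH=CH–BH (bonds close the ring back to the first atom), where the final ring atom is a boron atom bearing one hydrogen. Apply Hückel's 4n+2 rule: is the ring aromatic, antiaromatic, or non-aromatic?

Antiaromatic

Check conjugation: each doubly-bonded ring atom is sp² with one p-orbital electron; the boron has an empty p orbital — every position has a p orbital, so the cyclic π system is continuous.
Adding the contributions, 4 × 2 = 8 from the double-bond units + 0 from the BH atom = 8.
A 4n π count (8, n = 2) in a planar conjugated ring means antiaromatic.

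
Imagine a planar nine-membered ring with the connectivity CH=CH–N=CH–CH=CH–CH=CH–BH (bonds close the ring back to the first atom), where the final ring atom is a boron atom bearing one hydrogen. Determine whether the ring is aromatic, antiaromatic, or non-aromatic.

Antiaromatic

Every ring atom contributes a p orbital perpendicular to the ring (each doubly-bonded ring atom is sp² with one p-orbital electron; the doubly-bonded nitrogens are pyridine-type — their lone pairs lie in the ring plane, leaving one electron in the p orbital; the boron has an empty p orbital), so the π system is cyclic and fully conjugated.
π-electron count: 4 × 2 = 8 from the double-bond units + 0 from the BH atom = 8.
8 = 4(2); a planar, fully conjugated 4n system is antiaromatic.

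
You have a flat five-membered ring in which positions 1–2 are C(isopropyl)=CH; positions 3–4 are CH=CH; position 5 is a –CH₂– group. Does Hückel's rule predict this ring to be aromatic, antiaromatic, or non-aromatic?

The CH2 carbon is saturated: the tetrahedral CH₂ carbon is sp³ and has no p orbital in the ring π system. Conjugation is not continuous around the ring.
A ring that is not fully conjugated cannot be aromatic or antiaromatic regardless of its π-electron count.

Non-aromatic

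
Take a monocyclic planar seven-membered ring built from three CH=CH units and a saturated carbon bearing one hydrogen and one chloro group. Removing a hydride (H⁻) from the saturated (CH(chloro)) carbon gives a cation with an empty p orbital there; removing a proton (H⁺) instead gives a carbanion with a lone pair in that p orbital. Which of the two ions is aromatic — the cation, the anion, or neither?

In either ion the ring is fully conjugated: every atom, including the new sp² carbon, supplies a p orbital.
Cation: 3 × 2 + 0 = 6 π electrons → 4(1)+2, aromatic.
Anion: 3 × 2 + 2 = 8 π electrons → 4(2), antiaromatic.

The cation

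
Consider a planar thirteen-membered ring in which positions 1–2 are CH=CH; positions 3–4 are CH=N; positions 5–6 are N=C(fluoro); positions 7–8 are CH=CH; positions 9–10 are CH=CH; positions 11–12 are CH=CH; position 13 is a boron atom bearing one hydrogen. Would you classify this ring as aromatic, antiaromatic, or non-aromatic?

The p orbitals form a continuous loop: every atom in a ring double bond is sp² and brings one electron to the p orbital; each sp² =N– keeps its lone pair in-plane and puts one electron into the π system; the boron has an empty p orbital. The ring is fully conjugated.
π-electron count: 6 × 2 = 12 from the double-bond units + 0 from the BH atom = 12.
A 4n π count (12, n = 3) in a planar conjugated ring means antiaromatic.

Antiaromatic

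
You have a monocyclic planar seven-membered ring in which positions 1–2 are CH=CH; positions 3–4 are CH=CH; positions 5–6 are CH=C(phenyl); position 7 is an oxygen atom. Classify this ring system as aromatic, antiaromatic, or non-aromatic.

Antiaromatic

The p orbitals form a continuous loop: each doubly-bonded ring atom is sp² with one p-orbital electron; the oxygen donates one lone pair from its p orbital. The ring is fully conjugated.
π-electron count: 3 × 2 = 6 from the double-bond units + 2 from the O atom = 8.
With 8 = 4·2 π electrons, Hückel's rule classifies the planar ring as antiaromatic.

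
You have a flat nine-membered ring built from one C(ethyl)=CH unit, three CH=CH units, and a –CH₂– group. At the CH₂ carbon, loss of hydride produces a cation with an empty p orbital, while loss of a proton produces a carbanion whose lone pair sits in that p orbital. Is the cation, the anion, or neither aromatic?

The anion

In both ions every ring atom is sp² and contributes a p orbital, so both rings are fully conjugated.
Cation: 4 × 2 + 0 = 8 π electrons → 4(2), antiaromatic.
Anion: 4 × 2 + 2 = 10 π electrons → 4(2)+2, aromatic.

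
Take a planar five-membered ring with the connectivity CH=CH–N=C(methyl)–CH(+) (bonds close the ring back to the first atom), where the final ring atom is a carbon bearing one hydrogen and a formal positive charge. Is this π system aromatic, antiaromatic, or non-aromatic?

Check conjugation: every atom in a ring double bond is sp² and brings one electron to the p orbital; the doubly-bonded nitrogens are pyridine-type — their lone pairs lie in the ring plane, leaving one electron in the p orbital; the carbocation has an empty p orbital — every position has a p orbital, so the cyclic π system is continuous.
Adding the contributions, 2 × 2 = 4 from the double-bond units + 0 from the CH(+) atom = 4.
With 4 = 4·1 π electrons, Hückel's rule classifies the planar ring as antiaromatic.

Antiaromatic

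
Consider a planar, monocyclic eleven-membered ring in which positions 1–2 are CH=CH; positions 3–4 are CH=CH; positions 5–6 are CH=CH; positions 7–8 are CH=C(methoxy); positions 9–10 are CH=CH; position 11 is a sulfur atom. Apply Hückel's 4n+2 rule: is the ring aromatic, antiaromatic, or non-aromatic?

Antiaromatic

All ring atoms are sp² and supply a p orbital to the ring (the double-bond atoms are sp², each contributing one p electron; the sulfur donates one lone pair from its p orbital); the conjugation is uninterrupted.
Counting π electrons: 5 × 2 = 10 from the double-bond units + 2 from the S atom = 12.
With 12 = 4·3 π electrons, Hückel's rule classifies the planar ring as antiaromatic.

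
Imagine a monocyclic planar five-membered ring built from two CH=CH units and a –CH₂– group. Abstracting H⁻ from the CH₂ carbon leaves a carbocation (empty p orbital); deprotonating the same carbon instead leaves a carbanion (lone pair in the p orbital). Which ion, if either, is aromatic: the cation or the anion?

Both ions have a continuous loop of p orbitals — each ring atom is sp².
Cation: 2 × 2 + 0 = 4 π electrons → 4(1), antiaromatic.
Anion: 2 × 2 + 2 = 6 π electrons → 4(1)+2, aromatic.

The anion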